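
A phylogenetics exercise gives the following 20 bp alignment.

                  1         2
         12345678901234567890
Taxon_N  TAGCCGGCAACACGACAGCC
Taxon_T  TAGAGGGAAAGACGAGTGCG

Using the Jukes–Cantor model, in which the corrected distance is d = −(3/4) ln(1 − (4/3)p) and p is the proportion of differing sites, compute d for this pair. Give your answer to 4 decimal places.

0.4715

Mismatches occur at site 4 (C/A), site 5 (C/G), site 8 (C/A), site 11 (C/G), site 16 (C/G), site 17 (A/T), site 20 (C/G).
p = 7/20 = 0.350000.
d = −0.75 · ln(1 − (4/3)·0.350000) = −0.75 · ln(0.533333) = −0.75 · (-0.628609) = 0.4715.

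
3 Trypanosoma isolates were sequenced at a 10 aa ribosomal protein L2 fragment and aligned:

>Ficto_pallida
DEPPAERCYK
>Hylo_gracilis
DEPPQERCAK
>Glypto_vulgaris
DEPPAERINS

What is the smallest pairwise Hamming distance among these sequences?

2

Pairwise Hamming distances:
  Ficto_pallida vs Hylo_gracilis: 2
  Ficto_pallida vs Glypto_vulgaris: 3
  Hylo_gracilis vs Glypto_vulgaris: 4
The smallest is 2, between Ficto_pallida and Hylo_gracilis.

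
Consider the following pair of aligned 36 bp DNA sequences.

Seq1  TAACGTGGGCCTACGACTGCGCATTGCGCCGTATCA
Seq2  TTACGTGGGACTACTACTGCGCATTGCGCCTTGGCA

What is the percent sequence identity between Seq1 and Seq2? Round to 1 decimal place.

83.3%

Differing sites — 2:A/T; 10:C/A; 15:G/T; 31:G/T; 33:A/G; 34:T/G.
30 of the 36 sites match, so the percent identity is 30/36 × 100 = 83.3%.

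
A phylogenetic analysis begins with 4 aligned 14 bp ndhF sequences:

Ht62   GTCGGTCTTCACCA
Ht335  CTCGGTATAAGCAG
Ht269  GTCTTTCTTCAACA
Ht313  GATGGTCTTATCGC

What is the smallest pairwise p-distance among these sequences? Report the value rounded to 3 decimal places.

Pairwise Hamming distances:
  Ht62 vs Ht335: 7
  Ht62 vs Ht269: 3
  Ht62 vs Ht313: 6
  Ht335 vs Ht269: 10
  Ht335 vs Ht313: 8
  Ht269 vs Ht313: 9
The smallest is 3 mismatches, between Ht62 and Ht269; p = 3/14 = 0.214.

0.214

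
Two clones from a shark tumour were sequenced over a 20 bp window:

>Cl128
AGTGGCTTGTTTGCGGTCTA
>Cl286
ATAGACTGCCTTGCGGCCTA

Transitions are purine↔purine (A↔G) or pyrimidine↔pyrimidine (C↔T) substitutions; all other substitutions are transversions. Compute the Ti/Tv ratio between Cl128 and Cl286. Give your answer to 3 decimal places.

Mismatches occur at site 2 (G→T, transversion), site 3 (T→A, transversion), site 5 (G→A, transition), site 8 (T→G, transversion), site 9 (G→C, transversion), site 10 (T→C, transition), site 17 (T→C, transition).
Of the 7 differences, 3 transitions and 4 transversions, so Ti/Tv = 3/4 = 0.750.

0.750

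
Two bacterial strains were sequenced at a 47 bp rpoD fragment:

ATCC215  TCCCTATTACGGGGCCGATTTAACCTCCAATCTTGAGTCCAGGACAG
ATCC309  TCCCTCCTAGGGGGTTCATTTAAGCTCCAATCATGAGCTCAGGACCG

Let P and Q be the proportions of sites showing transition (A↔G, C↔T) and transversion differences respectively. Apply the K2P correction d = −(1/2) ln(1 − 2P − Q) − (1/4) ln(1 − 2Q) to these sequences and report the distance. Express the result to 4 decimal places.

0.2818

The sequences differ at positions 6 (A/C, transversion), 7 (T/C, transition), 10 (C/G, transversion), 15 (C/T, transition), 16 (C/T, transition), 17 (G/C, transversion), 24 (C/G, transversion), 33 (T/A, transversion), 38 (T/C, transition), 39 (C/T, transition), 46 (A/C, transversion).
Of the 11 differences, 5 transitions and 6 transversions over 47 sites: P = 5/47 = 0.106383, Q = 6/47 = 0.127660.
d = −0.5·ln(0.659574) − 0.25·ln(0.744680) = −0.5·(-0.416161) − 0.25·(-0.294801) = 0.2818.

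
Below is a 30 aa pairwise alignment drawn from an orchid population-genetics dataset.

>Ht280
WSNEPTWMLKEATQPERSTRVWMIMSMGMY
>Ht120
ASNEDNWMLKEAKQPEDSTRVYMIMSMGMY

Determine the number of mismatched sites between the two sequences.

The sequences differ at positions 1 (W/A), 5 (P/D), 6 (T/N), 13 (T/K), 17 (R/D), 22 (W/Y).
That gives 6 mismatches out of 30 aligned sites, so the Hamming distance is 6.

6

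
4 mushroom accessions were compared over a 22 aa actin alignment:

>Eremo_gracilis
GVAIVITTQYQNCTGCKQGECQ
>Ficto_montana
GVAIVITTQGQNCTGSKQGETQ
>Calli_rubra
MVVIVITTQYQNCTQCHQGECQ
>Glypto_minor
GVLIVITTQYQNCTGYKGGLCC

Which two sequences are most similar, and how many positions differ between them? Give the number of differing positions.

Pairwise Hamming distances:
  Eremo_gracilis vs Ficto_montana: 3
  Eremo_gracilis vs Calli_rubra: 4
  Eremo_gracilis vs Glypto_minor: 5
  Ficto_montana vs Calli_rubra: 7
  Ficto_montana vs Glypto_minor: 7
  Calli_rubra vs Glypto_minor: 8
The smallest is 3, between Eremo_gracilis and Ficto_montana.

3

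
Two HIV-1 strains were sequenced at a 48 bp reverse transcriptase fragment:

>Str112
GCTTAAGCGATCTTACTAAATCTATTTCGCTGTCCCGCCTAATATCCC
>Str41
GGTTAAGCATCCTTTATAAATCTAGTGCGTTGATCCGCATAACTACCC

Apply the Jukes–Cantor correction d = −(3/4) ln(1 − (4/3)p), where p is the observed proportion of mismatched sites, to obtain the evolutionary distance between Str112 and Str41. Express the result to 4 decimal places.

Mismatches occur at site 2 (C↔G), site 9 (G↔A), site 10 (A↔T), site 11 (T↔C), site 15 (A↔T), site 16 (C↔A), site 25 (T↔G), site 27 (T↔G), site 30 (C↔T), site 33 (T↔A), site 34 (C↔T), site 39 (C↔A), site 43 (T↔C), site 44 (A↔T), site 45 (T↔A).
p = 15/48 = 0.312500.
d = −0.75 · ln(1 − (4/3)·0.312500) = −0.75 · ln(0.583333) = −0.75 · (-0.538997) = 0.4042.

0.4042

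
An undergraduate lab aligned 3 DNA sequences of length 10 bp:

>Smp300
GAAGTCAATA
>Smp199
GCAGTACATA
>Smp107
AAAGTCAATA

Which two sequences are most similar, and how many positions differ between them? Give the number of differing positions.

1

Pairwise Hamming distances:
  Smp300 vs Smp199: 3
  Smp300 vs Smp107: 1
  Smp199 vs Smp107: 4
The smallest is 1, between Smp300 and Smp107.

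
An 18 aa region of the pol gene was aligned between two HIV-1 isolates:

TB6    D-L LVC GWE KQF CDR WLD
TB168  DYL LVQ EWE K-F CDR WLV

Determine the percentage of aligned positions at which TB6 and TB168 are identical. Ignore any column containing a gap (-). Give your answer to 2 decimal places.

81.25%

Excluding the 2 gap columns leaves 16 comparable sites.
The sequences differ at positions 6 (C/Q), 7 (G/E), 18 (D/V).
13 of the 16 comparable sites match, so the percent identity is 13/16 × 100 = 81.25%.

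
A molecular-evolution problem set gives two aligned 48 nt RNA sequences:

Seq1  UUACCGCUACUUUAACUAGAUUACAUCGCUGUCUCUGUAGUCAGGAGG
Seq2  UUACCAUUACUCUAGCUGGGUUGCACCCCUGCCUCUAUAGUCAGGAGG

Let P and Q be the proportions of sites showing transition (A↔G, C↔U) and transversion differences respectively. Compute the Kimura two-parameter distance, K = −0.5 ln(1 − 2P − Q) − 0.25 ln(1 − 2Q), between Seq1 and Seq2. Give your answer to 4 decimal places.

Differing sites — 6:G/A (Ti); 7:C/U (Ti); 12:U/C (Ti); 15:A/G (Ti); 18:A/G (Ti); 20:A/G (Ti); 23:A/G (Ti); 26:U/C (Ti); 28:G/C (Tv); 32:U/C (Ti); 37:G/A (Ti).
Of the 11 differences, 10 transitions and 1 transversion over 48 sites: P = 10/48 = 0.208333, Q = 1/48 = 0.020833.
d = −0.5·ln(0.562501) − 0.25·ln(0.958334) = −0.5·(-0.575362) − 0.25·(-0.042559) = 0.2983.

0.2983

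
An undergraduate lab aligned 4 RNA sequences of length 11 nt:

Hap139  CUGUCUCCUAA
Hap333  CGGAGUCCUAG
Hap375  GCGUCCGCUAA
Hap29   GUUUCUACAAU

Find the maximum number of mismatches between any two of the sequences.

Pairwise Hamming distances:
  Hap139 vs Hap333: 4
  Hap139 vs Hap375: 4
  Hap139 vs Hap29: 5
  Hap333 vs Hap375: 7
  Hap333 vs Hap29: 8
  Hap375 vs Hap29: 6
The largest is 8, between Hap333 and Hap29.

8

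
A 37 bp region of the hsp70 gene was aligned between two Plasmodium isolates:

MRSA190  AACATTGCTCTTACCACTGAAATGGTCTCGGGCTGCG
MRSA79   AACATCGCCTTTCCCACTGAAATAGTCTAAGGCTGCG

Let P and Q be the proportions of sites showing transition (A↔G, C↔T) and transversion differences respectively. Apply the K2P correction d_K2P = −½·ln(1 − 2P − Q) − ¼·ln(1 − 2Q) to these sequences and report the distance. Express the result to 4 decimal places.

0.2246

The sequences differ at positions 6 (T/C, transition), 9 (T/C, transition), 10 (C/T, transition), 13 (A/C, transversion), 24 (G/A, transition), 29 (C/A, transversion), 30 (G/A, transition).
Of the 7 differences, 5 transitions and 2 transversions over 37 sites: P = 5/37 = 0.135135, Q = 2/37 = 0.054054.
d = −0.5·ln(0.675676) − 0.25·ln(0.891892) = −0.5·(-0.392042) − 0.25·(-0.114410) = 0.2246.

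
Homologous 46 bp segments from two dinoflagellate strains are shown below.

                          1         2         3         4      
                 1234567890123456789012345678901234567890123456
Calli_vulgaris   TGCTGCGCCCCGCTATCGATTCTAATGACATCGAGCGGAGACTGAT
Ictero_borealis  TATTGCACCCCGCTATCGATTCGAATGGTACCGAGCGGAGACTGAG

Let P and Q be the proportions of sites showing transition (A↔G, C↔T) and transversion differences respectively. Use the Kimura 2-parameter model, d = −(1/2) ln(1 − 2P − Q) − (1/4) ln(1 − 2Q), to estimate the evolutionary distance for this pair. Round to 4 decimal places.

The sequences differ at positions 2 (G/A, transition), 3 (C/T, transition), 7 (G/A, transition), 23 (T/G, transversion), 28 (A/G, transition), 29 (C/T, transition), 31 (T/C, transition), 46 (T/G, transversion).
Of the 8 differences, 6 transitions and 2 transversions over 46 sites: P = 6/46 = 0.130435, Q = 2/46 = 0.043478.
d = −0.5·ln(0.695652) − 0.25·ln(0.913044) = −0.5·(-0.362906) − 0.25·(-0.090971) = 0.2042.

0.2042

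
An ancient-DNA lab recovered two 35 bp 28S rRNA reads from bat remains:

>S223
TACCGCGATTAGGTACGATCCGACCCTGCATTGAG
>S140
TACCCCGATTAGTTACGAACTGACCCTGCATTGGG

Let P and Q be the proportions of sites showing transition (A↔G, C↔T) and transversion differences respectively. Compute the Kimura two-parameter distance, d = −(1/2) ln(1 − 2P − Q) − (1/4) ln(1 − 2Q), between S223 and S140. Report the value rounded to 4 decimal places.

0.1586

The sequences differ at positions 5 (G/C, transversion), 13 (G/T, transversion), 19 (T/A, transversion), 21 (C/T, transition), 34 (A/G, transition).
Of the 5 differences, 2 transitions and 3 transversions over 35 sites: P = 2/35 = 0.057143, Q = 3/35 = 0.085714.
d = −0.5·ln(0.800000) − 0.25·ln(0.828572) = −0.5·(-0.223144) − 0.25·(-0.188052) = 0.1586.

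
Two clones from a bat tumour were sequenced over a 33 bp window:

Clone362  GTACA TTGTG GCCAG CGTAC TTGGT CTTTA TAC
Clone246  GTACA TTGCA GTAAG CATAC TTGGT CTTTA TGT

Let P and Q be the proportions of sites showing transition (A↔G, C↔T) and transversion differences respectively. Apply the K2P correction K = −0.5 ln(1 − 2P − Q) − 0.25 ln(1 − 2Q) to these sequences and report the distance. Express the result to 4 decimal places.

0.2660

Mismatches occur at site 9 (T↔C, transition), site 10 (G↔A, transition), site 12 (C↔T, transition), site 13 (C↔A, transversion), site 17 (G↔A, transition), site 32 (A↔G, transition), site 33 (C↔T, transition).
Of the 7 differences, 6 transitions and 1 transversion over 33 sites: P = 6/33 = 0.181818, Q = 1/33 = 0.030303.
d = −0.5·ln(0.606061) − 0.25·ln(0.939394) = −0.5·(-0.500775) − 0.25·(-0.062520) = 0.2660.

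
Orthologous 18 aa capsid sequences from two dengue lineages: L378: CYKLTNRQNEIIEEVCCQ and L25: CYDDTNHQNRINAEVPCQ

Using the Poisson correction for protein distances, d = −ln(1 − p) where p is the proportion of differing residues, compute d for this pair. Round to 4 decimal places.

The sequences differ at positions 3 (K/D), 4 (L/D), 7 (R/H), 10 (E/R), 12 (I/N), 13 (E/A), 16 (C/P).
p = 7/18 = 0.388889.
d = −ln(1 − 0.388889) = −ln(0.611111) = 0.4925.

0.4925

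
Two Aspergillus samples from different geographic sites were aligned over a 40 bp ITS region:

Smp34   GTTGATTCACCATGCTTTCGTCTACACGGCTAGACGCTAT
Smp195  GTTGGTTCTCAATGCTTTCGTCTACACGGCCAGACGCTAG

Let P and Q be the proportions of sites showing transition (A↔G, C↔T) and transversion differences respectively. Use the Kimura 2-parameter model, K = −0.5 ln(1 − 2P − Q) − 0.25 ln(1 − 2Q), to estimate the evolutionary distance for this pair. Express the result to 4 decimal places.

0.1368

Mismatches occur at site 5 (A→G, transition), site 9 (A→T, transversion), site 11 (C→A, transversion), site 31 (T→C, transition), site 40 (T→G, transversion).
Of the 5 differences, 2 transitions and 3 transversions over 40 sites: P = 2/40 = 0.050000, Q = 3/40 = 0.075000.
d = −0.5·ln(0.825000) − 0.25·ln(0.850000) = −0.5·(-0.192372) − 0.25·(-0.162519) = 0.1368.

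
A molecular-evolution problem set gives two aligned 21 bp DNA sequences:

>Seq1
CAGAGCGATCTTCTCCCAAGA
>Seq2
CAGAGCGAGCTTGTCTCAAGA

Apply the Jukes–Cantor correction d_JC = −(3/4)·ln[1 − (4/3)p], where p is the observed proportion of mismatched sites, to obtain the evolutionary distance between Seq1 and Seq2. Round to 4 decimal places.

Differing sites — 9:T/G; 13:C/G; 16:C/T.
p = 3/21 = 0.142857.
d = −0.75 · ln(1 − (4/3)·0.142857) = −0.75 · ln(0.809524) = −0.75 · (-0.211309) = 0.1585.

0.1585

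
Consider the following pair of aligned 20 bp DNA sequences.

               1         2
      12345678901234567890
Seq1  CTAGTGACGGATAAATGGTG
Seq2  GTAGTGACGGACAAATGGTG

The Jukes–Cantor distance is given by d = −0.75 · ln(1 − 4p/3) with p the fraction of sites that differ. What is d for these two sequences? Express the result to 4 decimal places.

0.1073

Mismatches occur at site 1 (C↔G), site 12 (T↔C).
p = 2/20 = 0.100000.
d = −0.75 · ln(1 − (4/3)·0.100000) = −0.75 · ln(0.866667) = −0.75 · (-0.143100) = 0.1073.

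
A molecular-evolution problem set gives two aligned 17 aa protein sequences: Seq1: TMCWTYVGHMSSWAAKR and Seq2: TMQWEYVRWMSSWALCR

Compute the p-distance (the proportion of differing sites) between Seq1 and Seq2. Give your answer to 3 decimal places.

0.353

Differing sites — 3:C/Q; 5:T/E; 8:G/R; 9:H/W; 15:A/L; 16:K/C.
There are 6 differences over 17 sites, so p = 6/17 = 0.353.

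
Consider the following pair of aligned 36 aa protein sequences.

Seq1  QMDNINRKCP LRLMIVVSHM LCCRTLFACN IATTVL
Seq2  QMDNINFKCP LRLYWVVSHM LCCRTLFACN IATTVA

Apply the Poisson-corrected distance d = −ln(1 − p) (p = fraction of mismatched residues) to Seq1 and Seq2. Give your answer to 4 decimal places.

Differing sites — 7:R/F; 14:M/Y; 15:I/W; 36:L/A.
p = 4/36 = 0.111111.
d = −ln(1 − 0.111111) = −ln(0.888889) = 0.1178.

0.1178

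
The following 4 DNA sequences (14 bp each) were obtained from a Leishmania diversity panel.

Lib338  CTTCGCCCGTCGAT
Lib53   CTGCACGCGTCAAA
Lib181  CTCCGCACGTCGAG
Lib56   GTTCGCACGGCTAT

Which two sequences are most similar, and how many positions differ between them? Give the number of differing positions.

Pairwise Hamming distances:
  Lib338 vs Lib53: 5
  Lib338 vs Lib181: 3
  Lib338 vs Lib56: 4
  Lib53 vs Lib181: 5
  Lib53 vs Lib56: 7
  Lib181 vs Lib56: 5
The smallest is 3, between Lib338 and Lib181.

3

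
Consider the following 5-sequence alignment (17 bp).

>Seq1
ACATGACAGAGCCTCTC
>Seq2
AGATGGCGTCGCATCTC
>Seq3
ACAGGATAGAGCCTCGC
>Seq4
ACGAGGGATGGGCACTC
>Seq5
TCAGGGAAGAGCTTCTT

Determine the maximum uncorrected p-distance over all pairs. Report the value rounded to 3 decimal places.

Pairwise Hamming distances:
  Seq1 vs Seq2: 6
  Seq1 vs Seq3: 3
  Seq1 vs Seq4: 8
  Seq1 vs Seq5: 6
  Seq2 vs Seq3: 9
  Seq2 vs Seq4: 9
  Seq2 vs Seq5: 9
  Seq3 vs Seq4: 9
  Seq3 vs Seq5: 6
  Seq4 vs Seq5: 10
The largest is 10 mismatches, between Seq4 and Seq5; p = 10/17 = 0.588.

0.588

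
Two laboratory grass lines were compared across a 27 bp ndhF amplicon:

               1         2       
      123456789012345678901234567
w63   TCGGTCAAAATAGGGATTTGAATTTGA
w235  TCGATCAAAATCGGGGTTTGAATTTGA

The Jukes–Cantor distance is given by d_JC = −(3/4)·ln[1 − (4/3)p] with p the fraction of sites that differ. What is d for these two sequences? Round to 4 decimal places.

Mismatches occur at site 4 (G→A), site 12 (A→C), site 16 (A→G).
p = 3/27 = 0.111111.
d = −0.75 · ln(1 − (4/3)·0.111111) = −0.75 · ln(0.851852) = −0.75 · (-0.160342) = 0.1203.

0.1203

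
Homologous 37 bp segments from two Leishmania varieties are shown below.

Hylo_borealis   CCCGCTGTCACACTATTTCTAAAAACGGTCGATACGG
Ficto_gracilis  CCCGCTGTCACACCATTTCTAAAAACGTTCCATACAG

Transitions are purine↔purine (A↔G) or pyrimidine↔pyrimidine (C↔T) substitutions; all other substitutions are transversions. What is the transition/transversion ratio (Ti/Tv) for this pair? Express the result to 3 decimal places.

Differing sites — 14:T/C (Ti); 28:G/T (Tv); 31:G/C (Tv); 36:G/A (Ti).
Of the 4 differences, 2 transitions and 2 transversions, so Ti/Tv = 2/2 = 1.000.

1.000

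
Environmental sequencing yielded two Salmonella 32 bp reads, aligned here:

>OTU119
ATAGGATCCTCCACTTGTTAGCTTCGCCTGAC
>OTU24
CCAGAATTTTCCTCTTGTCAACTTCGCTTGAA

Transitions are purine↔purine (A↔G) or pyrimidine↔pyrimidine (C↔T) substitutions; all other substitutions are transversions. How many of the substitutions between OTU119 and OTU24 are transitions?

Differing sites — 1:A/C (Tv); 2:T/C (Ti); 5:G/A (Ti); 8:C/T (Ti); 9:C/T (Ti); 13:A/T (Tv); 19:T/C (Ti); 21:G/A (Ti); 28:C/T (Ti); 32:C/A (Tv).
Of the 10 differences, 7 transitions and 3 transversions, so the answer is 7.

7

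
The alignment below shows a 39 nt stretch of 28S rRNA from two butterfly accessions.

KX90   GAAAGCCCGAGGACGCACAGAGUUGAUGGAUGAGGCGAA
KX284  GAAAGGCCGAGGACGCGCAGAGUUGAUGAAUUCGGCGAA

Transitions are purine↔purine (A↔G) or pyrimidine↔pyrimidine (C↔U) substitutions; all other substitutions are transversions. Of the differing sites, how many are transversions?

3

The sequences differ at positions 6 (C/G, transversion), 17 (A/G, transition), 29 (G/A, transition), 32 (G/U, transversion), 33 (A/C, transversion).
Of the 5 differences, 2 transitions and 3 transversions, so the answer is 3.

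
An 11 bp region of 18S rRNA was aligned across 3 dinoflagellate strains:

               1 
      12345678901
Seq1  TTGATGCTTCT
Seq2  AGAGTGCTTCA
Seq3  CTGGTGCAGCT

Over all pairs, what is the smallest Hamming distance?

4

Pairwise Hamming distances:
  Seq1 vs Seq2: 5
  Seq1 vs Seq3: 4
  Seq2 vs Seq3: 6
The smallest is 4, between Seq1 and Seq3.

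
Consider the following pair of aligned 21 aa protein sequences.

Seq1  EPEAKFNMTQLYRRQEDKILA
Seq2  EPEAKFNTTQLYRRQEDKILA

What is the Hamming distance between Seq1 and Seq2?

The sequences differ at position 8 (M/T).
That gives 1 mismatch out of 21 aligned sites, so the Hamming distance is 1.

1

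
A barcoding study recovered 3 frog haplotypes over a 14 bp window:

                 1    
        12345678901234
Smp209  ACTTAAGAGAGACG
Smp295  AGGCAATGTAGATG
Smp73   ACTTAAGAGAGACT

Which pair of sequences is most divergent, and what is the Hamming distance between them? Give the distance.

Pairwise Hamming distances:
  Smp209 vs Smp295: 7
  Smp209 vs Smp73: 1
  Smp295 vs Smp73: 8
The largest is 8, between Smp295 and Smp73.

8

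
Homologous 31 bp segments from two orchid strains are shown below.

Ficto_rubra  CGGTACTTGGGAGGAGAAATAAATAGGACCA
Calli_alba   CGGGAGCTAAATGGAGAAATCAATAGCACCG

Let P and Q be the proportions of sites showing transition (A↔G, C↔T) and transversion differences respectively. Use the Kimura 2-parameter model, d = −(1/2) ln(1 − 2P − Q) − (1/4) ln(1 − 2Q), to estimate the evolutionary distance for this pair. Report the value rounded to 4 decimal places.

0.4281

The sequences differ at positions 4 (T/G, transversion), 6 (C/G, transversion), 7 (T/C, transition), 9 (G/A, transition), 10 (G/A, transition), 11 (G/A, transition), 12 (A/T, transversion), 21 (A/C, transversion), 27 (G/C, transversion), 31 (A/G, transition).
Of the 10 differences, 5 transitions and 5 transversions over 31 sites: P = 5/31 = 0.161290, Q = 5/31 = 0.161290.
d = −0.5·ln(0.516130) − 0.25·ln(0.677420) = −0.5·(-0.661397) − 0.25·(-0.389464) = 0.4281.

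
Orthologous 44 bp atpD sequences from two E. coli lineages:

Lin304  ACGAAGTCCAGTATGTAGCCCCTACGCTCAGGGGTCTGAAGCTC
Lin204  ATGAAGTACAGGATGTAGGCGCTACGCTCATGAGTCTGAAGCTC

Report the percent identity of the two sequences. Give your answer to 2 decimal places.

Mismatches occur at site 2 (C↔T), site 8 (C↔A), site 12 (T↔G), site 19 (C↔G), site 21 (C↔G), site 31 (G↔T), site 33 (G↔A).
37 of the 44 sites match, so the percent identity is 37/44 × 100 = 84.09%.

84.09%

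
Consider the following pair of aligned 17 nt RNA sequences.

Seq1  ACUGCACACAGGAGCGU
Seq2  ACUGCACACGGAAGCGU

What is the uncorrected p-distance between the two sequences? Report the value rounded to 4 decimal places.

Differing sites — 10:A/G; 12:G/A.
There are 2 differences over 17 sites, so p = 2/17 = 0.1176.

0.1176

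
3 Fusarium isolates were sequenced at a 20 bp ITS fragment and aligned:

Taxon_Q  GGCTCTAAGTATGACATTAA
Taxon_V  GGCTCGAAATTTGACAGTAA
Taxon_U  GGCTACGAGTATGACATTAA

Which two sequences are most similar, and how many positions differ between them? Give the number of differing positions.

3

Pairwise Hamming distances:
  Taxon_Q vs Taxon_V: 4
  Taxon_Q vs Taxon_U: 3
  Taxon_V vs Taxon_U: 6
The smallest is 3, between Taxon_Q and Taxon_U.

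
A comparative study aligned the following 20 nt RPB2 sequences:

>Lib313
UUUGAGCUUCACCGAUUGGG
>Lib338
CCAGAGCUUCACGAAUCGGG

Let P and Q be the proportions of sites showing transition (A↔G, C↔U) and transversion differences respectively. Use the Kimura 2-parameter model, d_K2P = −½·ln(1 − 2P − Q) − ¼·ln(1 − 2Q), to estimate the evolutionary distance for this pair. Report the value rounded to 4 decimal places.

Mismatches occur at site 1 (U→C, transition), site 2 (U→C, transition), site 3 (U→A, transversion), site 13 (C→G, transversion), site 14 (G→A, transition), site 17 (U→C, transition).
Of the 6 differences, 4 transitions and 2 transversions over 20 sites: P = 4/20 = 0.200000, Q = 2/20 = 0.100000.
d = −0.5·ln(0.500000) − 0.25·ln(0.800000) = −0.5·(-0.693147) − 0.25·(-0.223144) = 0.4024.

0.4024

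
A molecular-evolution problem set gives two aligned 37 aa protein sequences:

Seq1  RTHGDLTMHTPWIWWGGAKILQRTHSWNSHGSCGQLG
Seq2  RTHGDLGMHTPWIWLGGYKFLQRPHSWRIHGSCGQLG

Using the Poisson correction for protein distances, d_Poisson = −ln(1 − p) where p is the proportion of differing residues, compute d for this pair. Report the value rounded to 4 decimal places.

0.2097

Differing sites — 7:T/G; 15:W/L; 18:A/Y; 20:I/F; 24:T/P; 28:N/R; 29:S/I.
p = 7/37 = 0.189189.
d = −ln(1 − 0.189189) = −ln(0.810811) = 0.2097.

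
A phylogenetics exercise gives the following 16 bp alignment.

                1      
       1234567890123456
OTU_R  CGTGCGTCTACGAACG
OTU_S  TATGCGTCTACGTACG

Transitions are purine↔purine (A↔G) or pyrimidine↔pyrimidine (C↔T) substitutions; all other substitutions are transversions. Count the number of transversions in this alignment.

1

Mismatches occur at site 1 (C/T, transition), site 2 (G/A, transition), site 13 (A/T, transversion).
Of the 3 differences, 2 transitions and 1 transversion, so the answer is 1.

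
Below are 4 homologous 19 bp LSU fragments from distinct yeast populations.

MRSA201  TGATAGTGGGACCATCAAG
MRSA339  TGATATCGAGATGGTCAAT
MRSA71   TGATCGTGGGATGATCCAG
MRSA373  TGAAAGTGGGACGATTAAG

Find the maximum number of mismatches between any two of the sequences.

8

Pairwise Hamming distances:
  MRSA201 vs MRSA339: 7
  MRSA201 vs MRSA71: 4
  MRSA201 vs MRSA373: 3
  MRSA339 vs MRSA71: 7
  MRSA339 vs MRSA373: 8
  MRSA71 vs MRSA373: 5
The largest is 8, between MRSA339 and MRSA373.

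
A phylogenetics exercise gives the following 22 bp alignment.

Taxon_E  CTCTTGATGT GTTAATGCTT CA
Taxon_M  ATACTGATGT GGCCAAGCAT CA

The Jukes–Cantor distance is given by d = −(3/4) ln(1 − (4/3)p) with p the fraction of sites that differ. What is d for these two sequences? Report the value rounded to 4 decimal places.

Mismatches occur at site 1 (C↔A), site 3 (C↔A), site 4 (T↔C), site 12 (T↔G), site 13 (T↔C), site 14 (A↔C), site 16 (T↔A), site 19 (T↔A).
p = 8/22 = 0.363636.
d = −0.75 · ln(1 − (4/3)·0.363636) = −0.75 · ln(0.515152) = −0.75 · (-0.663293) = 0.4975.

0.4975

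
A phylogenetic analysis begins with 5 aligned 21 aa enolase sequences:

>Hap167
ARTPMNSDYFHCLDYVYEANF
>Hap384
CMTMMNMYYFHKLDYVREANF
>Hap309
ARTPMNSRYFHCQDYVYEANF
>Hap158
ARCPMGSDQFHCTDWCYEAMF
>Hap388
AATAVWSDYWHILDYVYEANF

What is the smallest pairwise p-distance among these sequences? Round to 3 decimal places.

Pairwise Hamming distances:
  Hap167 vs Hap384: 7
  Hap167 vs Hap309: 2
  Hap167 vs Hap158: 7
  Hap167 vs Hap388: 6
  Hap384 vs Hap309: 8
  Hap384 vs Hap158: 14
  Hap384 vs Hap388: 10
  Hap309 vs Hap158: 8
  Hap309 vs Hap388: 8
  Hap158 vs Hap388: 12
The smallest is 2 mismatches, between Hap167 and Hap309; p = 2/21 = 0.095.

0.095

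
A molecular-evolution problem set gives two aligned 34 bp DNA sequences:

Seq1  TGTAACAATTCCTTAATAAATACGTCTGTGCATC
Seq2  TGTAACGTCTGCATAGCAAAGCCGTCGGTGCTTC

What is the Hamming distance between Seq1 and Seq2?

Mismatches occur at site 7 (A/G), site 8 (A/T), site 9 (T/C), site 11 (C/G), site 13 (T/A), site 16 (A/G), site 17 (T/C), site 21 (T/G), site 22 (A/C), site 27 (T/G), site 32 (A/T).
That gives 11 mismatches out of 34 aligned sites, so the Hamming distance is 11.

11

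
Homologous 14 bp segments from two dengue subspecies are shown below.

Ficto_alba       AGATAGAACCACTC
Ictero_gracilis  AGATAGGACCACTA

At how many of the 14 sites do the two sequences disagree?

Mismatches occur at site 7 (A/G), site 14 (C/A).
That gives 2 mismatches out of 14 aligned sites, so the Hamming distance is 2.

2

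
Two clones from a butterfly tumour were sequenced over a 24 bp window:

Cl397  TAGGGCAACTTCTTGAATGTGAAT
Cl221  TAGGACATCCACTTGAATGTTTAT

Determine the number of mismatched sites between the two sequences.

Mismatches occur at site 5 (G/A), site 8 (A/T), site 10 (T/C), site 11 (T/A), site 21 (G/T), site 22 (A/T).
That gives 6 mismatches out of 24 aligned sites, so the Hamming distance is 6.

6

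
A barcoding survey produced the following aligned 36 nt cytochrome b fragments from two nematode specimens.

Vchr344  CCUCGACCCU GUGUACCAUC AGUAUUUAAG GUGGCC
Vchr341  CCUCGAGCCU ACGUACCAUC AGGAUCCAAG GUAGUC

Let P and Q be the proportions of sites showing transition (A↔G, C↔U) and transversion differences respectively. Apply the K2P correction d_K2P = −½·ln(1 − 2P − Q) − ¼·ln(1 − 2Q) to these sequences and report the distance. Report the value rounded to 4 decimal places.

0.2757

Mismatches occur at site 7 (C→G, transversion), site 11 (G→A, transition), site 12 (U→C, transition), site 23 (U→G, transversion), site 26 (U→C, transition), site 27 (U→C, transition), site 33 (G→A, transition), site 35 (C→U, transition).
Of the 8 differences, 6 transitions and 2 transversions over 36 sites: P = 6/36 = 0.166667, Q = 2/36 = 0.055556.
d = −0.5·ln(0.611110) − 0.25·ln(0.888888) = −0.5·(-0.492478) − 0.25·(-0.117784) = 0.2757.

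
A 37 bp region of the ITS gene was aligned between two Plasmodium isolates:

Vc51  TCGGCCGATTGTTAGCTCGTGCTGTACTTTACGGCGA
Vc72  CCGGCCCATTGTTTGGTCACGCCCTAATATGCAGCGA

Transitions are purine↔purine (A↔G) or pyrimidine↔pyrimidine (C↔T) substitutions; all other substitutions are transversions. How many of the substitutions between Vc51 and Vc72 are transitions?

Differing sites — 1:T/C (Ti); 7:G/C (Tv); 14:A/T (Tv); 16:C/G (Tv); 19:G/A (Ti); 20:T/C (Ti); 23:T/C (Ti); 24:G/C (Tv); 27:C/A (Tv); 29:T/A (Tv); 31:A/G (Ti); 33:G/A (Ti).
Of the 12 differences, 6 transitions and 6 transversions, so the answer is 6.

6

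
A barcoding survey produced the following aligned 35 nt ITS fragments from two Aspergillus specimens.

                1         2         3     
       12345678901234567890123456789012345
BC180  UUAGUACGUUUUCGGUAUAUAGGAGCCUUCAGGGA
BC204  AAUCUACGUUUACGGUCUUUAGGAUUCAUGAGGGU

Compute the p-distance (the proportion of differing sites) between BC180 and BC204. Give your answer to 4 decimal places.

0.3429

Differing sites — 1:U/A; 2:U/A; 3:A/U; 4:G/C; 12:U/A; 17:A/C; 19:A/U; 25:G/U; 26:C/U; 28:U/A; 30:C/G; 35:A/U.
There are 12 differences over 35 sites, so p = 12/35 = 0.3429.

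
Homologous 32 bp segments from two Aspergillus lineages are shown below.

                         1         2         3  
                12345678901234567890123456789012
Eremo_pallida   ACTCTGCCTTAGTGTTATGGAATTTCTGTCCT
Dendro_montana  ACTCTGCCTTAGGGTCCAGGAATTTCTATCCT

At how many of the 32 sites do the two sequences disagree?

Differing sites — 13:T/G; 16:T/C; 17:A/C; 18:T/A; 28:G/A.
That gives 5 mismatches out of 32 aligned sites, so the Hamming distance is 5.

5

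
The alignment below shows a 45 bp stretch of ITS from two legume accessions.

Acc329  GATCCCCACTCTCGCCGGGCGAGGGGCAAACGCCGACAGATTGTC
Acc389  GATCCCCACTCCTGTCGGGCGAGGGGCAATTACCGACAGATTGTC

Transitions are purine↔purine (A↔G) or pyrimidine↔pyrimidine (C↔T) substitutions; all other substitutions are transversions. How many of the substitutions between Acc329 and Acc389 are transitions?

5

The sequences differ at positions 12 (T/C, transition), 13 (C/T, transition), 15 (C/T, transition), 30 (A/T, transversion), 31 (C/T, transition), 32 (G/A, transition).
Of the 6 differences, 5 transitions and 1 transversion, so the answer is 5.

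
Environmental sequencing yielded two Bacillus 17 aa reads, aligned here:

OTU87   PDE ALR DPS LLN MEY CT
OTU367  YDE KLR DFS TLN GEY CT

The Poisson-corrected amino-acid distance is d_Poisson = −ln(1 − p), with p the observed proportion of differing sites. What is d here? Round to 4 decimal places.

0.3483

Differing sites — 1:P/Y; 4:A/K; 8:P/F; 10:L/T; 13:M/G.
p = 5/17 = 0.294118.
d = −ln(1 − 0.294118) = −ln(0.705882) = 0.3483.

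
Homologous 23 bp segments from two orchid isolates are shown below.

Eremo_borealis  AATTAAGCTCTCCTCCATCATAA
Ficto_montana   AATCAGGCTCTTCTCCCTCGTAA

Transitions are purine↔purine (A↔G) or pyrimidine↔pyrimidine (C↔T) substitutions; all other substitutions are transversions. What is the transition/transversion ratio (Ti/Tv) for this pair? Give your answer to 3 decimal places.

4.000

The sequences differ at positions 4 (T/C, transition), 6 (A/G, transition), 12 (C/T, transition), 17 (A/C, transversion), 20 (A/G, transition).
Of the 5 differences, 4 transitions and 1 transversion, so Ti/Tv = 4/1 = 4.000.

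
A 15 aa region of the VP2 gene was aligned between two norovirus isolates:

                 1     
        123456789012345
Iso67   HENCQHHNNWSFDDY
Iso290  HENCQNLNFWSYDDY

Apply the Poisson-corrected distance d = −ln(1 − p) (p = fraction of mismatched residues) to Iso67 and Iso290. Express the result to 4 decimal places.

0.3102

Mismatches occur at site 6 (H↔N), site 7 (H↔L), site 9 (N↔F), site 12 (F↔Y).
p = 4/15 = 0.266667.
d = −ln(1 − 0.266667) = −ln(0.733333) = 0.3102.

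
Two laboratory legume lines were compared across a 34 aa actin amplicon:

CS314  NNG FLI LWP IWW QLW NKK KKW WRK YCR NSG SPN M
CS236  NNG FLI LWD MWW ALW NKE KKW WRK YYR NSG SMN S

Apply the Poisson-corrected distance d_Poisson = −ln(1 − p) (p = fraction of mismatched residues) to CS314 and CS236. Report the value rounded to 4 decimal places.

Mismatches occur at site 9 (P/D), site 10 (I/M), site 13 (Q/A), site 18 (K/E), site 26 (C/Y), site 32 (P/M), site 34 (M/S).
p = 7/34 = 0.205882.
d = −ln(1 − 0.205882) = −ln(0.794118) = 0.2305.

0.2305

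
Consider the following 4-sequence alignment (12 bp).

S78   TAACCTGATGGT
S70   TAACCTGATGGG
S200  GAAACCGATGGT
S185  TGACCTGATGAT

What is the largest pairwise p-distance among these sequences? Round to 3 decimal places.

0.417

Pairwise Hamming distances:
  S78 vs S70: 1
  S78 vs S200: 3
  S78 vs S185: 2
  S70 vs S200: 4
  S70 vs S185: 3
  S200 vs S185: 5
The largest is 5 mismatches, between S200 and S185; p = 5/12 = 0.417.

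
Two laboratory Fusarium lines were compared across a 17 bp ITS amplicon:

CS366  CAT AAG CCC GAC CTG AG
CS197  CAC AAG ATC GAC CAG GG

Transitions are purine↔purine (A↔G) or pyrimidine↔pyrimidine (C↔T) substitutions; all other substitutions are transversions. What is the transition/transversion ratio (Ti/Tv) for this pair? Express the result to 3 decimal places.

The sequences differ at positions 3 (T/C, transition), 7 (C/A, transversion), 8 (C/T, transition), 14 (T/A, transversion), 16 (A/G, transition).
Of the 5 differences, 3 transitions and 2 transversions, so Ti/Tv = 3/2 = 1.500.

1.500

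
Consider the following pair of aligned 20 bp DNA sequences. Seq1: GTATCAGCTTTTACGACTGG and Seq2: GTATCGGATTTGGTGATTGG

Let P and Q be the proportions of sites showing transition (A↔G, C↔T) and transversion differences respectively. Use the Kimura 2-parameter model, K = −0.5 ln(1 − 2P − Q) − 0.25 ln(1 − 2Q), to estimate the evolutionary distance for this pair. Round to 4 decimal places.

The sequences differ at positions 6 (A/G, transition), 8 (C/A, transversion), 12 (T/G, transversion), 13 (A/G, transition), 14 (C/T, transition), 17 (C/T, transition).
Of the 6 differences, 4 transitions and 2 transversions over 20 sites: P = 4/20 = 0.200000, Q = 2/20 = 0.100000.
d = −0.5·ln(0.500000) − 0.25·ln(0.800000) = −0.5·(-0.693147) − 0.25·(-0.223144) = 0.4024.

0.4024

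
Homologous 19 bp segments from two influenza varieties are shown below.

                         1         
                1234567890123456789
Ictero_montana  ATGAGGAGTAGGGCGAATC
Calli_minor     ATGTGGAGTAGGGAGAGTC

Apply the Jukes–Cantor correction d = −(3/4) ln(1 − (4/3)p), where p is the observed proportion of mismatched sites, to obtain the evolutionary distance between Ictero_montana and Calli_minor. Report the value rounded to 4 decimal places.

0.1773

Differing sites — 4:A/T; 14:C/A; 17:A/G.
p = 3/19 = 0.157895.
d = −0.75 · ln(1 − (4/3)·0.157895) = −0.75 · ln(0.789473) = −0.75 · (-0.236390) = 0.1773.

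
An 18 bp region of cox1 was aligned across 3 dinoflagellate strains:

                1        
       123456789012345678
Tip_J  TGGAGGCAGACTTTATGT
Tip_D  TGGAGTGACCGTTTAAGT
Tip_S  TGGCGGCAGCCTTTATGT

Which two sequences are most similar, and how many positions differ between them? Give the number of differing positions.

2

Pairwise Hamming distances:
  Tip_J vs Tip_D: 6
  Tip_J vs Tip_S: 2
  Tip_D vs Tip_S: 6
The smallest is 2, between Tip_J and Tip_S.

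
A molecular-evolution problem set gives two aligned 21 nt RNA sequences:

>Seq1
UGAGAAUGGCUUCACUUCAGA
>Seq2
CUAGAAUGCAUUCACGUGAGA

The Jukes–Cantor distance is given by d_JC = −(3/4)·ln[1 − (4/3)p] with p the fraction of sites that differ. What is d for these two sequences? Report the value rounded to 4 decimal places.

0.3597

Differing sites — 1:U/C; 2:G/U; 9:G/C; 10:C/A; 16:U/G; 18:C/G.
p = 6/21 = 0.285714.
d = −0.75 · ln(1 − (4/3)·0.285714) = −0.75 · ln(0.619048) = −0.75 · (-0.479572) = 0.3597.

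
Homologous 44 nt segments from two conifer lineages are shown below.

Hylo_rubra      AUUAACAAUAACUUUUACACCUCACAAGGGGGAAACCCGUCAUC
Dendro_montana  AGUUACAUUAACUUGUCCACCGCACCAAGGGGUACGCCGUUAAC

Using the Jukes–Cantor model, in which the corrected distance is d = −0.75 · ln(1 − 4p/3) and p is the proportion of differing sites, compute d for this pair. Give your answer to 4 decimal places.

Mismatches occur at site 2 (U/G), site 4 (A/U), site 8 (A/U), site 15 (U/G), site 17 (A/C), site 22 (U/G), site 26 (A/C), site 28 (G/A), site 33 (A/U), site 35 (A/C), site 36 (C/G), site 41 (C/U), site 43 (U/A).
p = 13/44 = 0.295455.
d = −0.75 · ln(1 − (4/3)·0.295455) = −0.75 · ln(0.606060) = −0.75 · (-0.500776) = 0.3756.

0.3756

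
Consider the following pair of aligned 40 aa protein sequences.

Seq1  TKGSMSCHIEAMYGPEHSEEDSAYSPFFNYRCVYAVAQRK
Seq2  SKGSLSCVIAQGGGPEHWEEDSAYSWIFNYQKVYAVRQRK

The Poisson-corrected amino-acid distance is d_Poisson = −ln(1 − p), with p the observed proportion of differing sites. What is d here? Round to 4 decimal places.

0.3930

The sequences differ at positions 1 (T/S), 5 (M/L), 8 (H/V), 10 (E/A), 11 (A/Q), 12 (M/G), 13 (Y/G), 18 (S/W), 26 (P/W), 27 (F/I), 31 (R/Q), 32 (C/K), 37 (A/R).
p = 13/40 = 0.325000.
d = −ln(1 − 0.325000) = −ln(0.675000) = 0.3930.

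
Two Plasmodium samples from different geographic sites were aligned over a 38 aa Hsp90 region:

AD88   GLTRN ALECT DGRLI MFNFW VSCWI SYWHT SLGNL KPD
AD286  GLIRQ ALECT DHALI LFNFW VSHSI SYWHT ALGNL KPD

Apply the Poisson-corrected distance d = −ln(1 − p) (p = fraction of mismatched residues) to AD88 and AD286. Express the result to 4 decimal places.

Differing sites — 3:T/I; 5:N/Q; 12:G/H; 13:R/A; 16:M/L; 23:C/H; 24:W/S; 31:S/A.
p = 8/38 = 0.210526.
d = −ln(1 − 0.210526) = −ln(0.789474) = 0.2364.

0.2364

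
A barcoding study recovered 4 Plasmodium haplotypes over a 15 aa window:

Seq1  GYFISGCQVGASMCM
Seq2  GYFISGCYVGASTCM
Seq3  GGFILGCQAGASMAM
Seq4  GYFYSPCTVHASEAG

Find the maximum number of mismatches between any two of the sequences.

9

Pairwise Hamming distances:
  Seq1 vs Seq2: 2
  Seq1 vs Seq3: 4
  Seq1 vs Seq4: 7
  Seq2 vs Seq3: 6
  Seq2 vs Seq4: 7
  Seq3 vs Seq4: 9
The largest is 9, between Seq3 and Seq4.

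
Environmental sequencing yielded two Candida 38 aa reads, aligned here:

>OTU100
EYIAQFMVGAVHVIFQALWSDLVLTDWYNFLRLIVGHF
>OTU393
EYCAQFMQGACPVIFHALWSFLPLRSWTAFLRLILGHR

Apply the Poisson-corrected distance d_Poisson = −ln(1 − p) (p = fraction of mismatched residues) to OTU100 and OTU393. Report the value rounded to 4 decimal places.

The sequences differ at positions 3 (I/C), 8 (V/Q), 11 (V/C), 12 (H/P), 16 (Q/H), 21 (D/F), 23 (V/P), 25 (T/R), 26 (D/S), 28 (Y/T), 29 (N/A), 35 (V/L), 38 (F/R).
p = 13/38 = 0.342105.
d = −ln(1 − 0.342105) = −ln(0.657895) = 0.4187.

0.4187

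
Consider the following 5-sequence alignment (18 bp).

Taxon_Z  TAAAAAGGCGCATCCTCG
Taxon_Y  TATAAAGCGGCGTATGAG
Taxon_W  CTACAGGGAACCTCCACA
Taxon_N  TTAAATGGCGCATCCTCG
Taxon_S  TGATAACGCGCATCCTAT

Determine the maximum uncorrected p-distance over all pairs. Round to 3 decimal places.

0.778

Pairwise Hamming distances:
  Taxon_Z vs Taxon_Y: 8
  Taxon_Z vs Taxon_W: 9
  Taxon_Z vs Taxon_N: 2
  Taxon_Z vs Taxon_S: 5
  Taxon_Y vs Taxon_W: 14
  Taxon_Y vs Taxon_N: 10
  Taxon_Y vs Taxon_S: 11
  Taxon_W vs Taxon_N: 8
  Taxon_W vs Taxon_S: 11
  Taxon_N vs Taxon_S: 6
The largest is 14 mismatches, between Taxon_Y and Taxon_W; p = 14/18 = 0.778.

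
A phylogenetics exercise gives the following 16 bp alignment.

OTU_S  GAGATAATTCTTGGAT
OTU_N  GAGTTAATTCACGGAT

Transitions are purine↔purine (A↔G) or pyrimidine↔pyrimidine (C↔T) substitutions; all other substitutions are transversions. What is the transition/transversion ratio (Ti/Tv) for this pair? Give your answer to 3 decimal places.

0.500

Mismatches occur at site 4 (A/T, transversion), site 11 (T/A, transversion), site 12 (T/C, transition).
Of the 3 differences, 1 transition and 2 transversions, so Ti/Tv = 1/2 = 0.500.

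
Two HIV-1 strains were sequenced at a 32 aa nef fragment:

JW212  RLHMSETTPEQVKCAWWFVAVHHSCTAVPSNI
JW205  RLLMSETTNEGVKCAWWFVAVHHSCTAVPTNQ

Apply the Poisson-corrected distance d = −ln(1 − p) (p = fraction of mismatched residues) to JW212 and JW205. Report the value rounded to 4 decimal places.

Mismatches occur at site 3 (H→L), site 9 (P→N), site 11 (Q→G), site 30 (S→T), site 32 (I→Q).
p = 5/32 = 0.156250.
d = −ln(1 − 0.156250) = −ln(0.843750) = 0.1699.

0.1699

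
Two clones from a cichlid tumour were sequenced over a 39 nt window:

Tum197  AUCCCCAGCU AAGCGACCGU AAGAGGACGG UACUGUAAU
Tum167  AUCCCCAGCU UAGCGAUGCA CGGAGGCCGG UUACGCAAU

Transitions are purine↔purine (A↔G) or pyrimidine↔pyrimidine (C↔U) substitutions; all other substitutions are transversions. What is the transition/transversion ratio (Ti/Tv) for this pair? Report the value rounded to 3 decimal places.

0.500

Differing sites — 11:A/U (Tv); 17:C/U (Ti); 18:C/G (Tv); 19:G/C (Tv); 20:U/A (Tv); 21:A/C (Tv); 22:A/G (Ti); 27:A/C (Tv); 32:A/U (Tv); 33:C/A (Tv); 34:U/C (Ti); 36:U/C (Ti).
Of the 12 differences, 4 transitions and 8 transversions, so Ti/Tv = 4/8 = 0.500.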